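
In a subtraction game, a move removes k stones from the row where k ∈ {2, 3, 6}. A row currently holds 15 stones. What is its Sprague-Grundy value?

Build the Grundy sequence with g(k) = mex{g(k−s) : s ∈ {2, 3, 6}, s ≤ k}:
k:     0  1  2  3  4  5  6  7  8  9 10 11 12 13 14 15
g(k):  0  0  1  1  2  0  3  1  2  0  0  1  1  2  0  3
So g(15) = 3.

3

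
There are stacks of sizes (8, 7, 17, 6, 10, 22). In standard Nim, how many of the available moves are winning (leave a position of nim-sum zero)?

3

Write each in binary and XOR column by column:
  01000  (8)
  00111  (7)
  10001  (17)
  00110  (6)
  01010  (10)
  10110  (22)
  -----
  00100  (4)
The overall nim-sum is X = 4. A stack of size p has a winning move iff p XOR X < p (reduce it to p XOR X).
  8: 8 XOR 4 = 12 ≥ 8 — no move.
  7: 7 XOR 4 = 3 < 7 — winning move (to 3).
  17: 17 XOR 4 = 21 ≥ 17 — no move.
  6: 6 XOR 4 = 2 < 6 — winning move (to 2).
  10: 10 XOR 4 = 14 ≥ 10 — no move.
  22: 22 XOR 4 = 18 < 22 — winning move (to 18).
That gives 3 winning moves.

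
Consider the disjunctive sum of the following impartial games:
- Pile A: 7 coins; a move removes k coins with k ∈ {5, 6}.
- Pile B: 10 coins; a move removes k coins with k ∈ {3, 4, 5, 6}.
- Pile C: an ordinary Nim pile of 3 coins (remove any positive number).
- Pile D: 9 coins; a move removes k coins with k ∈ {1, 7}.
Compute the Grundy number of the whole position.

3

For pile A, compute g(0), g(1), … with moves {5, 6}:
g(0) = mex{} = 0
g(1) = mex{} = 0
g(2) = mex{} = 0
g(3) = mex{} = 0
g(4) = mex{} = 0
g(5) = mex{0} = 1
g(6) = mex{0} = 1
g(7) = mex{0} = 1
So g(7) = 1.
For pile B, compute g(0), g(1), … with moves {3, 4, 5, 6}:
k:     0  1  2  3  4  5  6  7  8  9 10
g(k):  0  0  0  1  1  1  2  2  2  0  0
So g(10) = 0.
Pile C is a plain Nim pile of size 3, so its Grundy value is 3.
Grundy values for pile D (subtraction set {1, 7}):
k:     0  1  2  3  4  5  6  7  8  9
g(k):  0  1  0  1  0  1  0  1  0  1
So g(9) = 1.
By the Sprague-Grundy theorem, the Grundy value of a sum of independent games is the XOR of the component values.
Combined value = 1 ⊕ 0 ⊕ 3 ⊕ 1 = 3.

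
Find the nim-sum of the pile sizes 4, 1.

5

Nim-sum: 4 XOR 1 = 5.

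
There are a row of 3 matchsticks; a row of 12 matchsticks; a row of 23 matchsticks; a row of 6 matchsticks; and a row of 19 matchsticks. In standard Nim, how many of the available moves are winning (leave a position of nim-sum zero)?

Bitwise XOR of the heap sizes:
  00011  (3)
  01100  (12)
  10111  (23)
  00110  (6)
  10011  (19)
  -----
  01101  (13)
The overall nim-sum is X = 13. A row of size p has a winning move iff p XOR X < p (reduce it to p XOR X).
  3: 3 XOR 13 = 14 ≥ 3 — no move.
  12: 12 XOR 13 = 1 < 12 — winning move (to 1).
  23: 23 XOR 13 = 26 ≥ 23 — no move.
  6: 6 XOR 13 = 11 ≥ 6 — no move.
  19: 19 XOR 13 = 30 ≥ 19 — no move.
That gives 1 winning move.

1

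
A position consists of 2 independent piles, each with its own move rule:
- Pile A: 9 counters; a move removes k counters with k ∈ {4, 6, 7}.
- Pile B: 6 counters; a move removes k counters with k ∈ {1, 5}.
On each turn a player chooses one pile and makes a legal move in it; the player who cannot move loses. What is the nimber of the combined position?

For pile A, compute g(0), g(1), … with moves {4, 6, 7}:
g(0) = mex{} = 0
g(1) = mex{} = 0
g(2) = mex{} = 0
g(3) = mex{} = 0
g(4) = mex{0} = 1
g(5) = mex{0} = 1
g(6) = mex{0} = 1
g(7) = mex{0} = 1
g(8) = mex{0,1} = 2
g(9) = mex{0,1} = 2
So g(9) = 2.
For pile B, compute g(0), g(1), … with moves {1, 5}:
k:     0  1  2  3  4  5  6
g(k):  0  1  0  1  0  1  0
So g(6) = 0.
The value of a disjunctive sum is the nim-sum of the parts.
Combined value = 2 XOR 0 = 2.

2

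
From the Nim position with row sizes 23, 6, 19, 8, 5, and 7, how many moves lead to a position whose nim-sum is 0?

Compute the nim-sum pairwise:
23 XOR 6 = 17
17 XOR 19 = 2
2 XOR 8 = 10
10 XOR 5 = 15
15 XOR 7 = 8
The overall nim-sum is X = 8. A row of size p has a winning move iff p XOR X < p (reduce it to p XOR X).
  23: 23 XOR 8 = 31 ≥ 23 — no move.
  6: 6 XOR 8 = 14 ≥ 6 — no move.
  19: 19 XOR 8 = 27 ≥ 19 — no move.
  8: 8 XOR 8 = 0 < 8 — winning move (to 0).
  5: 5 XOR 8 = 13 ≥ 5 — no move.
  7: 7 XOR 8 = 15 ≥ 7 — no move.
That gives 1 winning move.

1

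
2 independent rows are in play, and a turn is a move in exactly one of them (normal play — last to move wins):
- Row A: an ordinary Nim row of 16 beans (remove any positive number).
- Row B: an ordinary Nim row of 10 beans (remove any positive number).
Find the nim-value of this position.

Row A is a plain Nim row of size 16, so its Grundy value is 16.
Row B is a plain Nim row of size 10, so its Grundy value is 10.
The value of a disjunctive sum is the nim-sum of the parts.
Combined value = 16 ⊕ 10 = 26.

26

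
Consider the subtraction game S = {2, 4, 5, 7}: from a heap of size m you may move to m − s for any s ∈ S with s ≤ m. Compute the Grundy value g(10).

Grundy values for subtraction set {2, 4, 5, 7}:
g(0) = mex{} = 0
g(1) = mex{} = 0
g(2) = mex{0} = 1
g(3) = mex{0} = 1
g(4) = mex{0,1} = 2
g(5) = mex{0,1} = 2
g(6) = mex{0,1,2} = 3
g(7) = mex{0,1,2} = 3
g(8) = mex{0,1,2,3} = 4
g(9) = mex{1,2,3} = 0
g(10) = mex{1,2,3,4} = 0
So g(10) = 0.

0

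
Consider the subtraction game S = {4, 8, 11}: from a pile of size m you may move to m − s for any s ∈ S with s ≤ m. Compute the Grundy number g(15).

0

Compute g(0), g(1), … for moves {4, 8, 11}:
k:     0  1  2  3  4  5  6  7  8  9 10 11 12 13 14 15
g(k):  0  0  0  0  1  1  1  1  2  2  2  2  3  3  3  0
So g(15) = 0.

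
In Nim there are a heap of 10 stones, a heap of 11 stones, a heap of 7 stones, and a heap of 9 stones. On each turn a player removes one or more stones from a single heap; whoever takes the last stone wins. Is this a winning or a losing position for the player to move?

Write each in binary and XOR column by column:
  1010  (10)
  1011  (11)
  0111  (7)
  1001  (9)
  ----
  1111  (15)
The nim-sum is 15 ≠ 0, so this is an N-position: the player to move can win.

Winning position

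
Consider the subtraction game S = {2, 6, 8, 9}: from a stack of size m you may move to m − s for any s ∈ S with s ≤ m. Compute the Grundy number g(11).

3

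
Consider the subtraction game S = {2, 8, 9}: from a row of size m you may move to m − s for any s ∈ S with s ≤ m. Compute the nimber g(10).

Build the Grundy sequence with g(k) = mex{g(k−s) : s ∈ {2, 8, 9}, s ≤ k}:
k:     0  1  2  3  4  5  6  7  8  9 10
g(k):  0  0  1  1  0  0  1  1  2  2  3
So g(10) = 3.

3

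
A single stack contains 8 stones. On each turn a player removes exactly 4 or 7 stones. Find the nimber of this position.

Build the Grundy sequence with g(k) = mex{g(k−s) : s ∈ {4, 7}, s ≤ k}:
k:     0  1  2  3  4  5  6  7  8
g(k):  0  0  0  0  1  1  1  1  2
So g(8) = 2.

2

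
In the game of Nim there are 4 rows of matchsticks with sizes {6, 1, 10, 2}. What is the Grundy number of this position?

Nim-sum: 6 ⊕ 1 ⊕ 10 ⊕ 2 = 15.

15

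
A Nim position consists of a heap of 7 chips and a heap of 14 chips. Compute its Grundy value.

Compute the nim-sum pairwise:
7 ⊕ 14 = 9

9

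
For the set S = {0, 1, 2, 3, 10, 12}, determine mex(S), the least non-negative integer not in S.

The values 0, 1, 2, 3 are all present; 4 is the first non-negative integer missing from the set.

4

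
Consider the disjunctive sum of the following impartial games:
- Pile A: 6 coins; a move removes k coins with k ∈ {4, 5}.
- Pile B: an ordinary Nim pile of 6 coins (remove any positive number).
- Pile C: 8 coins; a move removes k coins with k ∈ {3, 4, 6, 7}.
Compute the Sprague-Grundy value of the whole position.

For pile A, compute g(0), g(1), … with moves {4, 5}:
k:     0  1  2  3  4  5  6
g(k):  0  0  0  0  1  1  1
So g(6) = 1.
Pile B is a plain Nim pile of size 6, so its Grundy value is 6.
Grundy values for pile C (subtraction set {3, 4, 6, 7}):
g(0) = mex{} = 0
g(1) = mex{} = 0
g(2) = mex{} = 0
g(3) = mex{0} = 1
g(4) = mex{0} = 1
g(5) = mex{0} = 1
g(6) = mex{0,1} = 2
g(7) = mex{0,1} = 2
g(8) = mex{0,1} = 2
So g(8) = 2.
By the Sprague-Grundy theorem, the Grundy value of a sum of independent games is the XOR of the component values.
Combined value = 1 XOR 6 XOR 2 = 5.

5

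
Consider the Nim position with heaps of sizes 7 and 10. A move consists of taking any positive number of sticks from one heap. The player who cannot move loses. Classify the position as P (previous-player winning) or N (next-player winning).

Bitwise XOR of the heap sizes:
  0111  (7)
  1010  (10)
  ----
  1101  (13)
The nim-sum is 13 ≠ 0, so this is an N-position: the player to move can win.

N-position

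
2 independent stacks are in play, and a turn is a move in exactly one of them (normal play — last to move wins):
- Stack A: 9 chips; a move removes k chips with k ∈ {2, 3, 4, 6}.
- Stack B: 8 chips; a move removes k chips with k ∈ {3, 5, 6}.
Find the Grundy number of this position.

Grundy values for stack A (subtraction set {2, 3, 4, 6}):
g(0) = mex{} = 0
g(1) = mex{} = 0
g(2) = mex{0} = 1
g(3) = mex{0} = 1
g(4) = mex{0,1} = 2
g(5) = mex{0,1} = 2
g(6) = mex{0,1,2} = 3
g(7) = mex{0,1,2} = 3
g(8) = mex{1,2,3} = 0
g(9) = mex{1,2,3} = 0
So g(9) = 0.
Grundy values for stack B (subtraction set {3, 5, 6}):
k:     0  1  2  3  4  5  6  7  8
g(k):  0  0  0  1  1  1  2  2  2
So g(8) = 2.
The value of a disjunctive sum is the nim-sum of the parts.
Combined value = 0 XOR 2 = 2.

2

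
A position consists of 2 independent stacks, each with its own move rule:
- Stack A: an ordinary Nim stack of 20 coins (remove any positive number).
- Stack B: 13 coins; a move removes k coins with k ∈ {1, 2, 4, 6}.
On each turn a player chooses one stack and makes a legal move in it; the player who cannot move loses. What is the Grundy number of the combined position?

22

Stack A is a plain Nim stack of size 20, so its Grundy value is 20.
For stack B, compute g(0), g(1), … with moves {1, 2, 4, 6}:
g(0) = mex{} = 0
g(1) = mex{0} = 1
g(2) = mex{0,1} = 2
g(3) = mex{1,2} = 0
g(4) = mex{0,2} = 1
g(5) = mex{0,1} = 2
g(6) = mex{0,1,2} = 3
g(7) = mex{0,1,2,3} = 4
g(8) = mex{1,2,3,4} = 0
g(9) = mex{0,2,4} = 1
g(10) = mex{0,1,3} = 2
g(11) = mex{1,2,4} = 0
g(12) = mex{0,2,3} = 1
g(13) = mex{0,1,4} = 2
So g(13) = 2.
By the Sprague-Grundy theorem, the Grundy value of a sum of independent games is the XOR of the component values.
Combined value = 20 XOR 2 = 22.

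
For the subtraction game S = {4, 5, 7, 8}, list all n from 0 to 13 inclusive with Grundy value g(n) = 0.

0, 1, 2, 3, 12, 13

Compute g(0), g(1), … for moves {4, 5, 7, 8}:
k:     0  1  2  3  4  5  6  7  8  9 10 11 12 13
g(k):  0  0  0  0  1  1  1  1  2  2  2  2  0  0
The P-positions (g = 0) in 0..13 are 0, 1, 2, 3, 12, 13.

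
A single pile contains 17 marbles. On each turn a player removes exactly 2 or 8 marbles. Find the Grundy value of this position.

1

Build the Grundy sequence with g(k) = mex{g(k−s) : s ∈ {2, 8}, s ≤ k}:
k:     0  1  2  3  4  5  6  7  8  9 10 11 12 13 14 15 16 17
g(k):  0  0  1  1  0  0  1  1  2  2  0  0  1  1  0  0  1  1
So g(17) = 1.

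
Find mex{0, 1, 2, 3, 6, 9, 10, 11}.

4

The values 0, 1, 2, 3 are all present; 4 is the first non-negative integer missing from the set.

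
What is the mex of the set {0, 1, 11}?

2

The values 0, 1 are all present; 2 is the first non-negative integer missing from the set.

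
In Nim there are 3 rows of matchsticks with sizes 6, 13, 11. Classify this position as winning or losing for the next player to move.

Nim-sum: 6 ⊕ 13 ⊕ 11 = 0.
The nim-sum is 0, so this is a P-position: the player to move is in a losing position under optimal play.

Losing position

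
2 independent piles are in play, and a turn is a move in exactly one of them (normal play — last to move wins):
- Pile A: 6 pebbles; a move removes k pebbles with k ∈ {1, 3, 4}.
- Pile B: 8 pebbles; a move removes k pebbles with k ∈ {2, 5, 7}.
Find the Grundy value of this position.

0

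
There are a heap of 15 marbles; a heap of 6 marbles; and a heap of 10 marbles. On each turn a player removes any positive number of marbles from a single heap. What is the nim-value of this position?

3

Compute the nim-sum pairwise:
15 ^ 6 = 9
9 ^ 10 = 3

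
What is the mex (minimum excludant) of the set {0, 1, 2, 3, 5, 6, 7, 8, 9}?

4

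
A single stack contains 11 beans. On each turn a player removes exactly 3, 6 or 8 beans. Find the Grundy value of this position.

Compute g(0), g(1), … for moves {3, 6, 8}:
g(0) = mex{} = 0
g(1) = mex{} = 0
g(2) = mex{} = 0
g(3) = mex{0} = 1
g(4) = mex{0} = 1
g(5) = mex{0} = 1
g(6) = mex{0,1} = 2
g(7) = mex{0,1} = 2
g(8) = mex{0,1} = 2
g(9) = mex{0,1,2} = 3
g(10) = mex{0,1,2} = 3
g(11) = mex{1,2} = 0
So g(11) = 0.

0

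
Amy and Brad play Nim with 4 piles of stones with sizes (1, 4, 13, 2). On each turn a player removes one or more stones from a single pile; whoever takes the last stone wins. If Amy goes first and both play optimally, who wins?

Amy wins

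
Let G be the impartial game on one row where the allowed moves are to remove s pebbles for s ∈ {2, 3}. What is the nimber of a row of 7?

1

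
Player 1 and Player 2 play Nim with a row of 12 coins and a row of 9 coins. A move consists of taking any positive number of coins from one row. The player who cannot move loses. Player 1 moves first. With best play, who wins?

Player 1 wins

Compute the nim-sum pairwise:
12 XOR 9 = 5
The nim-sum is 5 ≠ 0, so this is an N-position: the player to move can win; Player 1 has a winning move.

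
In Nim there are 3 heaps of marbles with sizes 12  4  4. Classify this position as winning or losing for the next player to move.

Winning position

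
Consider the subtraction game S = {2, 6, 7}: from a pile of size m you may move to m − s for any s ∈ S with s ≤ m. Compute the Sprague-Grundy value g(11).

1

Build the Grundy sequence with g(k) = mex{g(k−s) : s ∈ {2, 6, 7}, s ≤ k}:
k:     0  1  2  3  4  5  6  7  8  9 10 11
g(k):  0  0  1  1  0  0  1  1  2  0  3  1
So g(11) = 1.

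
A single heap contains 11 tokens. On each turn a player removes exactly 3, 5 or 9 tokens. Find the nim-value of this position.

1

Build the Grundy sequence with g(k) = mex{g(k−s) : s ∈ {3, 5, 9}, s ≤ k}:
k:     0  1  2  3  4  5  6  7  8  9 10 11
g(k):  0  0  0  1  1  1  2  2  0  3  3  1
So g(11) = 1.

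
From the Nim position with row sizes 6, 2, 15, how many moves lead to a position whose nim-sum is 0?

1

Compute the nim-sum pairwise:
6 XOR 2 = 4
4 XOR 15 = 11
The overall nim-sum is X = 11. A row of size p has a winning move iff p XOR X < p (reduce it to p XOR X).
  6: 6 XOR 11 = 13 ≥ 6 — no move.
  2: 2 XOR 11 = 9 ≥ 2 — no move.
  15: 15 XOR 11 = 4 < 15 — winning move (to 4).
That gives 1 winning move.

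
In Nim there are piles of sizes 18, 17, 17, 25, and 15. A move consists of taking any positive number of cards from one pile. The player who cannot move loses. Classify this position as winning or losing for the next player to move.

Nim-sum: 18 XOR 17 XOR 17 XOR 25 XOR 15 = 4.
The nim-sum is 4 ≠ 0, so this is an N-position: the player to move can win.

Winning position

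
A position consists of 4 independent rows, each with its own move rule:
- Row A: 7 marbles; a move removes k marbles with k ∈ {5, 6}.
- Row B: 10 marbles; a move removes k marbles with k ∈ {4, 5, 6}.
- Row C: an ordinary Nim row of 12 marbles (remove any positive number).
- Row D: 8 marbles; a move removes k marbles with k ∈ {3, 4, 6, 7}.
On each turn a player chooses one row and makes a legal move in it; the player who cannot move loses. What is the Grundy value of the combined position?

15

For row A, compute g(0), g(1), … with moves {5, 6}:
k:     0  1  2  3  4  5  6  7
g(k):  0  0  0  0  0  1  1  1
So g(7) = 1.
Build the Grundy sequence for row B with g(k) = mex{g(k−s) : s ∈ {4, 5, 6}, s ≤ k}:
g(0) = mex{} = 0
g(1) = mex{} = 0
g(2) = mex{} = 0
g(3) = mex{} = 0
g(4) = mex{0} = 1
g(5) = mex{0} = 1
g(6) = mex{0} = 1
g(7) = mex{0} = 1
g(8) = mex{0,1} = 2
g(9) = mex{0,1} = 2
g(10) = mex{1} = 0
So g(10) = 0.
Row C is a plain Nim row of size 12, so its Grundy value is 12.
Build the Grundy sequence for row D with g(k) = mex{g(k−s) : s ∈ {3, 4, 6, 7}, s ≤ k}:
g(0) = mex{} = 0
g(1) = mex{} = 0
g(2) = mex{} = 0
g(3) = mex{0} = 1
g(4) = mex{0} = 1
g(5) = mex{0} = 1
g(6) = mex{0,1} = 2
g(7) = mex{0,1} = 2
g(8) = mex{0,1} = 2
So g(8) = 2.
The value of a disjunctive sum is the nim-sum of the parts.
Combined value = 1 ⊕ 0 ⊕ 12 ⊕ 2 = 15.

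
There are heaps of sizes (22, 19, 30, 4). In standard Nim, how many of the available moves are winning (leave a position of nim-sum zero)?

3

In binary:
  10110  (22)
  10011  (19)
  11110  (30)
  00100  (4)
  -----
  11111  (31)
The overall nim-sum is X = 31. A heap of size p has a winning move iff p XOR X < p (reduce it to p XOR X).
  22: 22 XOR 31 = 9 < 22 — winning move (to 9).
  19: 19 XOR 31 = 12 < 19 — winning move (to 12).
  30: 30 XOR 31 = 1 < 30 — winning move (to 1).
  4: 4 XOR 31 = 27 ≥ 4 — no move.
That gives 3 winning moves.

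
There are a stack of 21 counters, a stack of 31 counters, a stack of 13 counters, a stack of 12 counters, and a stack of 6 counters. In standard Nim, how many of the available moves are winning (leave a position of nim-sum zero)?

3

Nim-sum: 21 ^ 31 ^ 13 ^ 12 ^ 6 = 13.
The overall nim-sum is X = 13. A stack of size p has a winning move iff p XOR X < p (reduce it to p XOR X).
  21: 21 XOR 13 = 24 ≥ 21 — no move.
  31: 31 XOR 13 = 18 < 31 — winning move (to 18).
  13: 13 XOR 13 = 0 < 13 — winning move (to 0).
  12: 12 XOR 13 = 1 < 12 — winning move (to 1).
  6: 6 XOR 13 = 11 ≥ 6 — no move.
That gives 3 winning moves.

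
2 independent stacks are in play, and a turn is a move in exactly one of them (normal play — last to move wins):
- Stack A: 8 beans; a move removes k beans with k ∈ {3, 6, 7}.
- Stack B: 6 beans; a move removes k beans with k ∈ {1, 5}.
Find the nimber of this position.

Build the Grundy sequence for stack A with g(k) = mex{g(k−s) : s ∈ {3, 6, 7}, s ≤ k}:
k:     0  1  2  3  4  5  6  7  8
g(k):  0  0  0  1  1  1  2  2  2
So g(8) = 2.
Build the Grundy sequence for stack B with g(k) = mex{g(k−s) : s ∈ {1, 5}, s ≤ k}:
g(0) = mex{} = 0
g(1) = mex{0} = 1
g(2) = mex{1} = 0
g(3) = mex{0} = 1
g(4) = mex{1} = 0
g(5) = mex{0} = 1
g(6) = mex{1} = 0
So g(6) = 0.
By the Sprague-Grundy theorem, the Grundy value of a sum of independent games is the XOR of the component values.
Combined value = 2 ⊕ 0 = 2.

2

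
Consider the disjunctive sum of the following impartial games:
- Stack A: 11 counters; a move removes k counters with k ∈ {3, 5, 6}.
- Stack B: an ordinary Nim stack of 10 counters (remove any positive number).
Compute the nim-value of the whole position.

For stack A, compute g(0), g(1), … with moves {3, 5, 6}:
k:     0  1  2  3  4  5  6  7  8  9 10 11
g(k):  0  0  0  1  1  1  2  2  2  0  0  0
So g(11) = 0.
Stack B is a plain Nim stack of size 10, so its Grundy value is 10.
The value of a disjunctive sum is the nim-sum of the parts.
Combined value = 0 ⊕ 10 = 10.

10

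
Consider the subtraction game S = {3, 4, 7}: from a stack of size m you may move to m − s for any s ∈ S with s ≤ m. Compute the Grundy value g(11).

Grundy values for subtraction set {3, 4, 7}:
k:     0  1  2  3  4  5  6  7  8  9 10 11
g(k):  0  0  0  1  1  1  2  2  2  3  0  0
So g(11) = 0.

0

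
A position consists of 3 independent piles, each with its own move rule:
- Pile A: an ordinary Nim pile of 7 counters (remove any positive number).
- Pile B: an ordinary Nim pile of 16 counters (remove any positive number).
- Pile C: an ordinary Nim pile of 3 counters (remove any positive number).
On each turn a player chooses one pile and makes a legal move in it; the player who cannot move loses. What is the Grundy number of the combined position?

Pile A is a plain Nim pile of size 7, so its Grundy value is 7.
Pile B is a plain Nim pile of size 16, so its Grundy value is 16.
Pile C is a plain Nim pile of size 3, so its Grundy value is 3.
By the Sprague-Grundy theorem, the Grundy value of a sum of independent games is the XOR of the component values.
Combined value = 7 XOR 16 XOR 3 = 20.

20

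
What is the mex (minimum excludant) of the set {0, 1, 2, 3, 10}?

4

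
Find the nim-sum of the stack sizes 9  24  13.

Bitwise XOR of the heap sizes:
  01001  (9)
  11000  (24)
  01101  (13)
  -----
  11100  (28)

28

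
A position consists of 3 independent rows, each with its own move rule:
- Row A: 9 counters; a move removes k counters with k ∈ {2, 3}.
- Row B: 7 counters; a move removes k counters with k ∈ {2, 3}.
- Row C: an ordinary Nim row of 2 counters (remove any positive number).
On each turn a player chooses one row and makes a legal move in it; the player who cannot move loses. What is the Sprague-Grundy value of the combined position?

1

Build the Grundy sequence for row A with g(k) = mex{g(k−s) : s ∈ {2, 3}, s ≤ k}:
k:     0  1  2  3  4  5  6  7  8  9
g(k):  0  0  1  1  2  0  0  1  1  2
So g(9) = 2.
Build the Grundy sequence for row B with g(k) = mex{g(k−s) : s ∈ {2, 3}, s ≤ k}:
g(0) = mex{} = 0
g(1) = mex{} = 0
g(2) = mex{0} = 1
g(3) = mex{0} = 1
g(4) = mex{0,1} = 2
g(5) = mex{1} = 0
g(6) = mex{1,2} = 0
g(7) = mex{0,2} = 1
So g(7) = 1.
Row C is a plain Nim row of size 2, so its Grundy value is 2.
By the Sprague-Grundy theorem, the Grundy value of a sum of independent games is the XOR of the component values.
Combined value = 2 ⊕ 1 ⊕ 2 = 1.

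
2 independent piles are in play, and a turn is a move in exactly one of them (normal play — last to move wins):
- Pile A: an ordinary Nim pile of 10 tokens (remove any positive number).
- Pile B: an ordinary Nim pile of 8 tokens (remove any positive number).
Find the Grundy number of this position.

Pile A is a plain Nim pile of size 10, so its Grundy value is 10.
Pile B is a plain Nim pile of size 8, so its Grundy value is 8.
By the Sprague-Grundy theorem, the Grundy value of a sum of independent games is the XOR of the component values.
Combined value = 10 XOR 8 = 2.

2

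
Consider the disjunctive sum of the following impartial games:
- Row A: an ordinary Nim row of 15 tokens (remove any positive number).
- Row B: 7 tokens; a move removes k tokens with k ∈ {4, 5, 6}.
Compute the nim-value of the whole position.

14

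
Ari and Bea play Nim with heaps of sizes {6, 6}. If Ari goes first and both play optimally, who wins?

Nim-sum: 6 XOR 6 = 0.
The nim-sum is 0, so this is a P-position: the player to move is in a losing position under optimal play; Ari is about to move from it and so loses — Bea wins.

Bea wins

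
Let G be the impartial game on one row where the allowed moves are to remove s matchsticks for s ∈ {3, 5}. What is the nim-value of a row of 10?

0

Build the Grundy sequence with g(k) = mex{g(k−s) : s ∈ {3, 5}, s ≤ k}:
g(0) = mex{} = 0
g(1) = mex{} = 0
g(2) = mex{} = 0
g(3) = mex{0} = 1
g(4) = mex{0} = 1
g(5) = mex{0} = 1
g(6) = mex{0,1} = 2
g(7) = mex{0,1} = 2
g(8) = mex{1} = 0
g(9) = mex{1,2} = 0
g(10) = mex{1,2} = 0
So g(10) = 0.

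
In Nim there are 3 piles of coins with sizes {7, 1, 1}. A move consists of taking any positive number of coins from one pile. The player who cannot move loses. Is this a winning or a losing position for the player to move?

Nim-sum: 7 XOR 1 XOR 1 = 7.
The nim-sum is 7 ≠ 0, so this is an N-position: the player to move can win.

Winning position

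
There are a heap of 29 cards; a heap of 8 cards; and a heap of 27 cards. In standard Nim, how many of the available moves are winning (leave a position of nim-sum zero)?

3

Nim-sum: 29 ⊕ 8 ⊕ 27 = 14.
The overall nim-sum is X = 14. A heap of size p has a winning move iff p XOR X < p (reduce it to p XOR X).
  29: 29 XOR 14 = 19 < 29 — winning move (to 19).
  8: 8 XOR 14 = 6 < 8 — winning move (to 6).
  27: 27 XOR 14 = 21 < 27 — winning move (to 21).
That gives 3 winning moves.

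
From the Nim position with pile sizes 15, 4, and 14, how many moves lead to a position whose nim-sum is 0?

Compute the nim-sum pairwise:
15 XOR 4 = 11
11 XOR 14 = 5
The overall nim-sum is X = 5. A pile of size p has a winning move iff p XOR X < p (reduce it to p XOR X).
  15: 15 XOR 5 = 10 < 15 — winning move (to 10).
  4: 4 XOR 5 = 1 < 4 — winning move (to 1).
  14: 14 XOR 5 = 11 < 14 — winning move (to 11).
That gives 3 winning moves.

3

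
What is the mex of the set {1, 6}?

0

0 is not in the set, so the mex is 0.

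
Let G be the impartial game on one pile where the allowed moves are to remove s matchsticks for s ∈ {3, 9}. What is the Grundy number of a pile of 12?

0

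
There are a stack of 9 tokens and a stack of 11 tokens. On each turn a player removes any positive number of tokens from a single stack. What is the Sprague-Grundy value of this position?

2

Compute the nim-sum pairwise:
9 ⊕ 11 = 2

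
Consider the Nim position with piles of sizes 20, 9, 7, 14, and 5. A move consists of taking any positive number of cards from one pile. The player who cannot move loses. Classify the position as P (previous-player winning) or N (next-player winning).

Compute the nim-sum pairwise:
20 XOR 9 = 29
29 XOR 7 = 26
26 XOR 14 = 20
20 XOR 5 = 17
The nim-sum is 17 ≠ 0, so this is an N-position: the player to move can win.

N-position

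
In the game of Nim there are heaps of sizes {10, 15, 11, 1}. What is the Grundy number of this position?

15

Compute the nim-sum pairwise:
10 ^ 15 = 5
5 ^ 11 = 14
14 ^ 1 = 15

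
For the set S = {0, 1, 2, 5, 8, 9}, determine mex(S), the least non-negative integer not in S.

The values 0, 1, 2 are all present; 3 is the first non-negative integer missing from the set.

3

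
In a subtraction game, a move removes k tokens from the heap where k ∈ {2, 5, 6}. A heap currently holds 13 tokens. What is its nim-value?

Grundy values for subtraction set {2, 5, 6}:
g(0) = mex{} = 0
g(1) = mex{} = 0
g(2) = mex{0} = 1
g(3) = mex{0} = 1
g(4) = mex{1} = 0
g(5) = mex{0,1} = 2
g(6) = mex{0} = 1
g(7) = mex{0,1,2} = 3
g(8) = mex{1} = 0
g(9) = mex{0,1,3} = 2
g(10) = mex{0,2} = 1
g(11) = mex{1,2} = 0
g(12) = mex{1,3} = 0
g(13) = mex{0,3} = 1
So g(13) = 1.

1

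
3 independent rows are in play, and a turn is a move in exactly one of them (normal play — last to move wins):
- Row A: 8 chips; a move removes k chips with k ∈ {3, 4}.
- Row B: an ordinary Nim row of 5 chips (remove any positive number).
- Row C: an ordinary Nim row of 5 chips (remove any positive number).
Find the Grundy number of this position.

Grundy values for row A (subtraction set {3, 4}):
k:     0  1  2  3  4  5  6  7  8
g(k):  0  0  0  1  1  1  2  0  0
So g(8) = 0.
Row B is a plain Nim row of size 5, so its Grundy value is 5.
Row C is a plain Nim row of size 5, so its Grundy value is 5.
By the Sprague-Grundy theorem, the Grundy value of a sum of independent games is the XOR of the component values.
Combined value = 0 XOR 5 XOR 5 = 0.

0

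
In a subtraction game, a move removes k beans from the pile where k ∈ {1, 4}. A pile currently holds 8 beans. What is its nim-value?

1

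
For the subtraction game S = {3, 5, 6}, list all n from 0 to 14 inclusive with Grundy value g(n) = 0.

0, 1, 2, 9, 10, 11

Grundy values for subtraction set {3, 5, 6}:
g(0) = mex{} = 0
g(1) = mex{} = 0
g(2) = mex{} = 0
g(3) = mex{0} = 1
g(4) = mex{0} = 1
g(5) = mex{0} = 1
g(6) = mex{0,1} = 2
g(7) = mex{0,1} = 2
g(8) = mex{0,1} = 2
g(9) = mex{1,2} = 0
g(10) = mex{1,2} = 0
g(11) = mex{1,2} = 0
g(12) = mex{0,2} = 1
g(13) = mex{0,2} = 1
g(14) = mex{0,2} = 1
The P-positions (g = 0) in 0..14 are 0, 1, 2, 9, 10, 11.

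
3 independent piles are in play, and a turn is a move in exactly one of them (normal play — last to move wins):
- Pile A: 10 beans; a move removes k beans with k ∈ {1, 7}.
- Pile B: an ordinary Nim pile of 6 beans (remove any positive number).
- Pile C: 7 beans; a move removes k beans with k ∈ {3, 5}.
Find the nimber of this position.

4

Build the Grundy sequence for pile A with g(k) = mex{g(k−s) : s ∈ {1, 7}, s ≤ k}:
g(0) = mex{} = 0
g(1) = mex{0} = 1
g(2) = mex{1} = 0
g(3) = mex{0} = 1
g(4) = mex{1} = 0
g(5) = mex{0} = 1
g(6) = mex{1} = 0
g(7) = mex{0} = 1
g(8) = mex{1} = 0
g(9) = mex{0} = 1
g(10) = mex{1} = 0
So g(10) = 0.
Pile B is a plain Nim pile of size 6, so its Grundy value is 6.
For pile C, compute g(0), g(1), … with moves {3, 5}:
g(0) = mex{} = 0
g(1) = mex{} = 0
g(2) = mex{} = 0
g(3) = mex{0} = 1
g(4) = mex{0} = 1
g(5) = mex{0} = 1
g(6) = mex{0,1} = 2
g(7) = mex{0,1} = 2
So g(7) = 2.
By the Sprague-Grundy theorem, the Grundy value of a sum of independent games is the XOR of the component values.
Combined value = 0 XOR 6 XOR 2 = 4.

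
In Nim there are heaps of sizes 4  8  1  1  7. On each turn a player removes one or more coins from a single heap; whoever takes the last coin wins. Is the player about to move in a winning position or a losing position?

Winning position

In binary:
  0100  (4)
  1000  (8)
  0001  (1)
  0001  (1)
  0111  (7)
  ----
  1011  (11)
The nim-sum is 11 ≠ 0, so this is an N-position: the player to move can win.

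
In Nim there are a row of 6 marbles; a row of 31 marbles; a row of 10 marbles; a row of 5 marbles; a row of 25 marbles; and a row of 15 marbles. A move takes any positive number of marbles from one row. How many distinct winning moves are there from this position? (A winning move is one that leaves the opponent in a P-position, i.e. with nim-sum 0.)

0

Bitwise XOR of the heap sizes:
  00110  (6)
  11111  (31)
  01010  (10)
  00101  (5)
  11001  (25)
  01111  (15)
  -----
  00000  (0)
The nim-sum is already 0, so every move leaves a nonzero nim-sum — there are no winning moves.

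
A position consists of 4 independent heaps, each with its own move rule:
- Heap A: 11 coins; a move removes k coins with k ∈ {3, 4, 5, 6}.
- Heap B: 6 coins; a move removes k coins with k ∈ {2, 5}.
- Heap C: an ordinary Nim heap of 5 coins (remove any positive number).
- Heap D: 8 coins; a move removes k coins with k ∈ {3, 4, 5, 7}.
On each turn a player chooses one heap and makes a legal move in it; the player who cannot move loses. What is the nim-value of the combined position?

6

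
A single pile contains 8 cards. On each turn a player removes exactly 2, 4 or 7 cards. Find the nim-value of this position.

1

Grundy values for subtraction set {2, 4, 7}:
g(0) = mex{} = 0
g(1) = mex{} = 0
g(2) = mex{0} = 1
g(3) = mex{0} = 1
g(4) = mex{0,1} = 2
g(5) = mex{0,1} = 2
g(6) = mex{1,2} = 0
g(7) = mex{0,1,2} = 3
g(8) = mex{0,2} = 1
So g(8) = 1.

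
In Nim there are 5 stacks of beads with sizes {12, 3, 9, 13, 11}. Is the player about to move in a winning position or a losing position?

In binary:
  1100  (12)
  0011  (3)
  1001  (9)
  1101  (13)
  1011  (11)
  ----
  0000  (0)
The nim-sum is 0, so this is a P-position: the player to move is in a losing position under optimal play.

Losing position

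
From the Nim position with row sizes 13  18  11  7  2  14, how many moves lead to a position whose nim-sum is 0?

1

Compute the nim-sum pairwise:
13 XOR 18 = 31
31 XOR 11 = 20
20 XOR 7 = 19
19 XOR 2 = 17
17 XOR 14 = 31
The overall nim-sum is X = 31. A row of size p has a winning move iff p XOR X < p (reduce it to p XOR X).
  13: 13 XOR 31 = 18 ≥ 13 — no move.
  18: 18 XOR 31 = 13 < 18 — winning move (to 13).
  11: 11 XOR 31 = 20 ≥ 11 — no move.
  7: 7 XOR 31 = 24 ≥ 7 — no move.
  2: 2 XOR 31 = 29 ≥ 2 — no move.
  14: 14 XOR 31 = 17 ≥ 14 — no move.
That gives 1 winning move.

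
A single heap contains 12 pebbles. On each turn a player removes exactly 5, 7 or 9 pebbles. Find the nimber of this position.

Build the Grundy sequence with g(k) = mex{g(k−s) : s ∈ {5, 7, 9}, s ≤ k}:
k:     0  1  2  3  4  5  6  7  8  9 10 11 12
g(k):  0  0  0  0  0  1  1  1  1  1  2  2  2
So g(12) = 2.

2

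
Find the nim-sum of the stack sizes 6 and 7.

1

Nim-sum: 6 ^ 7 = 1.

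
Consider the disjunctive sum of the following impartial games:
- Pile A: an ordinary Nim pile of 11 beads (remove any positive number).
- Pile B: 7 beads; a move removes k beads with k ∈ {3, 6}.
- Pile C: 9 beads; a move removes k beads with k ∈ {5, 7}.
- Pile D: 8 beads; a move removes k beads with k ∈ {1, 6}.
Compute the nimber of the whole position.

9

Pile A is a plain Nim pile of size 11, so its Grundy value is 11.
For pile B, compute g(0), g(1), … with moves {3, 6}:
k:     0  1  2  3  4  5  6  7
g(k):  0  0  0  1  1  1  2  2
So g(7) = 2.
Build the Grundy sequence for pile C with g(k) = mex{g(k−s) : s ∈ {5, 7}, s ≤ k}:
g(0) = mex{} = 0
g(1) = mex{} = 0
g(2) = mex{} = 0
g(3) = mex{} = 0
g(4) = mex{} = 0
g(5) = mex{0} = 1
g(6) = mex{0} = 1
g(7) = mex{0} = 1
g(8) = mex{0} = 1
g(9) = mex{0} = 1
So g(9) = 1.
Build the Grundy sequence for pile D with g(k) = mex{g(k−s) : s ∈ {1, 6}, s ≤ k}:
k:     0  1  2  3  4  5  6  7  8
g(k):  0  1  0  1  0  1  2  0  1
So g(8) = 1.
The value of a disjunctive sum is the nim-sum of the parts.
Combined value = 11 ⊕ 2 ⊕ 1 ⊕ 1 = 9.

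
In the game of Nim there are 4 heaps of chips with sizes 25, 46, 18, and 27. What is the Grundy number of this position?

62

Compute the nim-sum pairwise:
25 XOR 46 = 55
55 XOR 18 = 37
37 XOR 27 = 62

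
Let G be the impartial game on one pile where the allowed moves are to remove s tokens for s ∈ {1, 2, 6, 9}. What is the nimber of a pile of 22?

Build the Grundy sequence with g(k) = mex{g(k−s) : s ∈ {1, 2, 6, 9}, s ≤ k}:
k:     0  1  2  3  4  5  6  7  8  9 10 11 12 13 14 15 16 17 18 19 20 21 22
g(k):  0  1  2  0  1  2  3  0  1  2  0  1  2  3  0  1  2  0  1  2  3  0  1
So g(22) = 1.

1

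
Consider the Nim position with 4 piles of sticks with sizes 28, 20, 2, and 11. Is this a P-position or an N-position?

N-position

Write each in binary and XOR column by column:
  11100  (28)
  10100  (20)
  00010  (2)
  01011  (11)
  -----
  00001  (1)
The nim-sum is 1 ≠ 0, so this is an N-position: the player to move can win.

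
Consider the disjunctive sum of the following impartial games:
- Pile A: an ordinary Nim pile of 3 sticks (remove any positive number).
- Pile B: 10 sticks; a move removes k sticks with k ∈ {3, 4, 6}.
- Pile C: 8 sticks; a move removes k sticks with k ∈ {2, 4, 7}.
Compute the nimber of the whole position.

Pile A is a plain Nim pile of size 3, so its Grundy value is 3.
Grundy values for pile B (subtraction set {3, 4, 6}):
g(0) = mex{} = 0
g(1) = mex{} = 0
g(2) = mex{} = 0
g(3) = mex{0} = 1
g(4) = mex{0} = 1
g(5) = mex{0} = 1
g(6) = mex{0,1} = 2
g(7) = mex{0,1} = 2
g(8) = mex{0,1} = 2
g(9) = mex{1,2} = 0
g(10) = mex{1,2} = 0
So g(10) = 0.
Grundy values for pile C (subtraction set {2, 4, 7}):
k:     0  1  2  3  4  5  6  7  8
g(k):  0  0  1  1  2  2  0  3  1
So g(8) = 1.
By the Sprague-Grundy theorem, the Grundy value of a sum of independent games is the XOR of the component values.
Combined value = 3 XOR 0 XOR 1 = 2.

2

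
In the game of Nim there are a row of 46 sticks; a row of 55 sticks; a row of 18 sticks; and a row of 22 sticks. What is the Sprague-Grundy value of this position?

Compute the nim-sum pairwise:
46 XOR 55 = 25
25 XOR 18 = 11
11 XOR 22 = 29

29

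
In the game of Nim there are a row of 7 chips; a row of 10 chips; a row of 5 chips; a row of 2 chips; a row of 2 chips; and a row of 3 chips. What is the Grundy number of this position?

Compute the nim-sum pairwise:
7 ⊕ 10 = 13
13 ⊕ 5 = 8
8 ⊕ 2 = 10
10 ⊕ 2 = 8
8 ⊕ 3 = 11

11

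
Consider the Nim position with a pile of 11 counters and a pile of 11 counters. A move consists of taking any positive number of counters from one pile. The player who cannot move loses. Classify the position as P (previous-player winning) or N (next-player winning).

P-position

Compute the nim-sum pairwise:
11 ^ 11 = 0
The nim-sum is 0, so this is a P-position: the player to move is in a losing position under optimal play.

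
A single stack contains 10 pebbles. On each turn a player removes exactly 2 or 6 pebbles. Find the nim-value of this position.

Build the Grundy sequence with g(k) = mex{g(k−s) : s ∈ {2, 6}, s ≤ k}:
g(0) = mex{} = 0
g(1) = mex{} = 0
g(2) = mex{0} = 1
g(3) = mex{0} = 1
g(4) = mex{1} = 0
g(5) = mex{1} = 0
g(6) = mex{0} = 1
g(7) = mex{0} = 1
g(8) = mex{1} = 0
g(9) = mex{1} = 0
g(10) = mex{0} = 1
So g(10) = 1.

1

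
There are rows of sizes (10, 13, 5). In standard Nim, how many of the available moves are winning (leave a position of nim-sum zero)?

Nim-sum: 10 XOR 13 XOR 5 = 2.
The overall nim-sum is X = 2. A row of size p has a winning move iff p XOR X < p (reduce it to p XOR X).
  10: 10 XOR 2 = 8 < 10 — winning move (to 8).
  13: 13 XOR 2 = 15 ≥ 13 — no move.
  5: 5 XOR 2 = 7 ≥ 5 — no move.
That gives 1 winning move.

1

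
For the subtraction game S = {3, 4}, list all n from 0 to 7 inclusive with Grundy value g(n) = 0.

0, 1, 2, 7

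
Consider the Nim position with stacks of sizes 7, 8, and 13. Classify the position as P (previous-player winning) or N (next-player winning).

Nim-sum: 7 ^ 8 ^ 13 = 2.
The nim-sum is 2 ≠ 0, so this is an N-position: the player to move can win.

N-position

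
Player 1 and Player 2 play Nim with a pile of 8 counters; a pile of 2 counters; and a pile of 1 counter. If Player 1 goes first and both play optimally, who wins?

Nim-sum: 8 ⊕ 2 ⊕ 1 = 11.
The nim-sum is 11 ≠ 0, so this is an N-position: the player to move can win; Player 1 has a winning move.

Player 1 wins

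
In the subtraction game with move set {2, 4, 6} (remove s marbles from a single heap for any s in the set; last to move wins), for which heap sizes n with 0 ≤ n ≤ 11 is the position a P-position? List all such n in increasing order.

0, 1, 8, 9

Build the Grundy sequence with g(k) = mex{g(k−s) : s ∈ {2, 4, 6}, s ≤ k}:
k:     0  1  2  3  4  5  6  7  8  9 10 11
g(k):  0  0  1  1  2  2  3  3  0  0  1  1
The P-positions (g = 0) in 0..11 are 0, 1, 8, 9.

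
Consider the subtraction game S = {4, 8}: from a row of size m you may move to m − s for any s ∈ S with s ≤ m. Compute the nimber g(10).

2

Grundy values for subtraction set {4, 8}:
g(0) = mex{} = 0
g(1) = mex{} = 0
g(2) = mex{} = 0
g(3) = mex{} = 0
g(4) = mex{0} = 1
g(5) = mex{0} = 1
g(6) = mex{0} = 1
g(7) = mex{0} = 1
g(8) = mex{0,1} = 2
g(9) = mex{0,1} = 2
g(10) = mex{0,1} = 2
So g(10) = 2.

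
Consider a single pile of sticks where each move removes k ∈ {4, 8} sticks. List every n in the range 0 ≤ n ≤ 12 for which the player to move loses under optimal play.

0, 1, 2, 3, 12

Build the Grundy sequence with g(k) = mex{g(k−s) : s ∈ {4, 8}, s ≤ k}:
k:     0  1  2  3  4  5  6  7  8  9 10 11 12
g(k):  0  0  0  0  1  1  1  1  2  2  2  2  0
The P-positions (g = 0) in 0..12 are 0, 1, 2, 3, 12.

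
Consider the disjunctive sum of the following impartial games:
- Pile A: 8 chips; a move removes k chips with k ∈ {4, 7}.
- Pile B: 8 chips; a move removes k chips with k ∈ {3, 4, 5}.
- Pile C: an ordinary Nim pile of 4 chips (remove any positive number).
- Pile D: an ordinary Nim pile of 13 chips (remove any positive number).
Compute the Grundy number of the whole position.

11

Build the Grundy sequence for pile A with g(k) = mex{g(k−s) : s ∈ {4, 7}, s ≤ k}:
g(0) = mex{} = 0
g(1) = mex{} = 0
g(2) = mex{} = 0
g(3) = mex{} = 0
g(4) = mex{0} = 1
g(5) = mex{0} = 1
g(6) = mex{0} = 1
g(7) = mex{0} = 1
g(8) = mex{0,1} = 2
So g(8) = 2.
Build the Grundy sequence for pile B with g(k) = mex{g(k−s) : s ∈ {3, 4, 5}, s ≤ k}:
g(0) = mex{} = 0
g(1) = mex{} = 0
g(2) = mex{} = 0
g(3) = mex{0} = 1
g(4) = mex{0} = 1
g(5) = mex{0} = 1
g(6) = mex{0,1} = 2
g(7) = mex{0,1} = 2
g(8) = mex{1} = 0
So g(8) = 0.
Pile C is a plain Nim pile of size 4, so its Grundy value is 4.
Pile D is a plain Nim pile of size 13, so its Grundy value is 13.
The value of a disjunctive sum is the nim-sum of the parts.
Combined value = 2 XOR 0 XOR 4 XOR 13 = 11.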